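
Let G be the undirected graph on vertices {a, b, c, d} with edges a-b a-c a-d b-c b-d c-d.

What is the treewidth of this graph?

3

A width-3 tree decomposition is:
Bags: B1 = {a, b, c, d}
Tree: (single bag)
With just one bag of size 4, the width is 4 − 1 = 3, so tw(G) ≤ 3. For the lower bound, the 4 vertices {a, b, c, d} are pairwise adjacent, and any tree decomposition puts a clique entirely inside one bag — forcing width ≥ 3. Combining the bounds, tw(G) = 3.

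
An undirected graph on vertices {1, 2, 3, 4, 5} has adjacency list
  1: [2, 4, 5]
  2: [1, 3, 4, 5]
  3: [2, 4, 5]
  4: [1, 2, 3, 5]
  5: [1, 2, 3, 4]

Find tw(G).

3

A width-3 tree decomposition is:
Bags: B1 = {2, 3, 4, 5}  B2 = {1, 2, 4, 5}
Tree: B1–B2
The largest bag has 4 vertices, giving width 3; this decomposition certifies tw(G) ≤ 3. For the lower bound, the 4 vertices {1, 2, 4, 5} are pairwise adjacent, and any tree decomposition puts a clique entirely inside one bag — forcing width ≥ 3. Combining the bounds, tw(G) = 3.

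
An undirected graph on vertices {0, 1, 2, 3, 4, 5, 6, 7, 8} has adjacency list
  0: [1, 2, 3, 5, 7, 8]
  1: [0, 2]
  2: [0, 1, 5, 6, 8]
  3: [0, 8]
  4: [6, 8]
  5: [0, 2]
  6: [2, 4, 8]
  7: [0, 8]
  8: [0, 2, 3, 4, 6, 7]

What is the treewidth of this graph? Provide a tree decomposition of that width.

Treewidth 2.
One optimal decomposition is:
Bags: B1 = {0, 2, 5}  B2 = {0, 1, 2}  B3 = {0, 2, 8}  B4 = {2, 6, 8}  B5 = {0, 7, 8}  B6 = {0, 3, 8}  B7 = {4, 6, 8}
Tree: B1–B2, B1–B3, B3–B4, B3–B5, B5–B6, B4–B7

The largest bag has 3 vertices, giving width 2; this decomposition certifies tw(G) ≤ 2. Conversely, {0, 2, 8} is a clique of size 3, and the vertices of any clique must share a bag in every tree decomposition; so some bag has ≥ 3 vertices and tw(G) ≥ 2. The upper and lower bounds meet at 2, so that is the treewidth.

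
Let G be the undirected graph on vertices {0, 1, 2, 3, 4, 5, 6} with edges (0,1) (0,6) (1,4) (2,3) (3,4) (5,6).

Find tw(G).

A width-1 tree decomposition is:
Bags: B1 = {2, 3}  B2 = {3, 4}  B3 = {1, 4}  B4 = {0, 1}  B5 = {0, 6}  B6 = {5, 6}
Tree: B1–B2, B2–B3, B3–B4, B4–B5, B5–B6
The largest bag has 2 vertices, giving width 1; this decomposition certifies tw(G) ≤ 1. G has an edge, so its treewidth is at least 1. Therefore the treewidth is 1.

1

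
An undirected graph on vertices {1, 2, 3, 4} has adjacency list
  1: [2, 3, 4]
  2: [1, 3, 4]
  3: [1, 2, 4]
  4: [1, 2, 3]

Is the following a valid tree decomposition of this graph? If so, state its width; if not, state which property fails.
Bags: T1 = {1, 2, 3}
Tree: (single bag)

A tree decomposition must satisfy three properties: every vertex lies in some bag; for every edge, both endpoints lie together in some bag; and for every vertex, the bags containing it form a connected subtree. Here vertex 4 appears in no bag, so the decomposition is invalid.

No — vertex 4 appears in no bag.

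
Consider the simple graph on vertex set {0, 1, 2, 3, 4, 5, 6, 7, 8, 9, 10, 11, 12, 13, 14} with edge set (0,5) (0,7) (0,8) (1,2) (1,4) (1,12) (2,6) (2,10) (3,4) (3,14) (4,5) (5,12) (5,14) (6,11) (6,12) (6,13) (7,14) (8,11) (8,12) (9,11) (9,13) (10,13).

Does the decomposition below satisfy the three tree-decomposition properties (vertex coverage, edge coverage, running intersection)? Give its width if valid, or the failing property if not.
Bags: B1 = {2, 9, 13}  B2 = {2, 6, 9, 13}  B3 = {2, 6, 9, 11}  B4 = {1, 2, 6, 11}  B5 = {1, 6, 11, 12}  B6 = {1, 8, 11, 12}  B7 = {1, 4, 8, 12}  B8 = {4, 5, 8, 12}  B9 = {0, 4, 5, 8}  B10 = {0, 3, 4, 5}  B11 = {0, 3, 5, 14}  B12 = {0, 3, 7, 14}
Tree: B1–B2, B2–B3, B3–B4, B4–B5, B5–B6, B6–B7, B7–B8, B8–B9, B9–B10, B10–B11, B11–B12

No — vertex 10 appears in no bag.

A tree decomposition must satisfy three properties: every vertex lies in some bag; for every edge, both endpoints lie together in some bag; and for every vertex, the bags containing it form a connected subtree. Here vertex 10 appears in no bag, so the decomposition is invalid.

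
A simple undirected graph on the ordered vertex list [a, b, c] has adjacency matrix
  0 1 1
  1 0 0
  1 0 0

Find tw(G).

1

A width-1 tree decomposition is:
Bags: B1 = {a, c}  B2 = {a, b}
Tree: B1–B2
Every bag has size at most 2, so the width is 2 − 1 = 1 and tw(G) ≤ 1. Any graph with an edge has treewidth ≥ 1, and G has the edge a–c. The upper and lower bounds meet at 1, so that is the treewidth.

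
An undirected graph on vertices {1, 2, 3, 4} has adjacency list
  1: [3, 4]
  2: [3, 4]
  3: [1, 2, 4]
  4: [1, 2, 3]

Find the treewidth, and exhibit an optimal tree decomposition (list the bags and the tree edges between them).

Each bag holds 3 vertices, so the decomposition has width 2, which upper-bounds the treewidth. On the other hand G contains the 3-clique {1, 3, 4}. A clique must lie in a single bag of any decomposition, so no decomposition can have width below 2. Therefore the treewidth is 2.

Treewidth 2.
Bags: B1 = {2, 3, 4}  B2 = {1, 3, 4}
Tree: B1–B2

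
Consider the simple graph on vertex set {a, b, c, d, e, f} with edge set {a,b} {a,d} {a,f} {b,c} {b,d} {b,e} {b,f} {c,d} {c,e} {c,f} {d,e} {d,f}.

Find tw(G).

A width-3 tree decomposition is:
Bags: B1 = {a, b, d, f}  B2 = {b, c, d, f}  B3 = {b, c, d, e}
Tree: B1–B2, B2–B3
Every bag has size at most 4, so the width is 4 − 1 = 3 and tw(G) ≤ 3. On the other hand G contains the 4-clique {b, c, d, e}. A clique must lie in a single bag of any decomposition, so no decomposition can have width below 3. Combining the bounds, tw(G) = 3.

3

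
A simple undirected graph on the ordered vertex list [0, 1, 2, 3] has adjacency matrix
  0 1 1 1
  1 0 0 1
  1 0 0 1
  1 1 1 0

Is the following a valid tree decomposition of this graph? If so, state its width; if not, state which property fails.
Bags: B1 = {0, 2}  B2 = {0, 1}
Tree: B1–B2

No — vertex 3 appears in no bag.

A tree decomposition must satisfy three properties: every vertex lies in some bag; for every edge, both endpoints lie together in some bag; and for every vertex, the bags containing it form a connected subtree. Here vertex 3 appears in no bag, so the decomposition is invalid.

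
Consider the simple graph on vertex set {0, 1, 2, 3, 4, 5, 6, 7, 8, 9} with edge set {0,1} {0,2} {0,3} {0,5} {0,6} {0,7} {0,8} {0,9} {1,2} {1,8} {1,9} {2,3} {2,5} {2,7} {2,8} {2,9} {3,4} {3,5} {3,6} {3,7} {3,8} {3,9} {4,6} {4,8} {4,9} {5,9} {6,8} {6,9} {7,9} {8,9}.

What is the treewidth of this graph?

4

A width-4 tree decomposition is:
Bags: B1 = {0, 2, 3, 8, 9}  B2 = {0, 2, 3, 7, 9}  B3 = {0, 3, 6, 8, 9}  B4 = {0, 2, 3, 5, 9}  B5 = {0, 1, 2, 8, 9}  B6 = {3, 4, 6, 8, 9}
Tree: B1–B2, B1–B3, B1–B4, B1–B5, B3–B6
Every bag has size at most 5, so the width is 5 − 1 = 4 and tw(G) ≤ 4. On the other hand G contains the 5-clique {0, 1, 2, 8, 9}. A clique must lie in a single bag of any decomposition, so no decomposition can have width below 4. Combining the bounds, tw(G) = 4.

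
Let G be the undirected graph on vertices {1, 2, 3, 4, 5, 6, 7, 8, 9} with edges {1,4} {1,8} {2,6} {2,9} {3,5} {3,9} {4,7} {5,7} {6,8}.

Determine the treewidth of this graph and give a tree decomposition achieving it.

The largest bag has 3 vertices, giving width 2; this decomposition certifies tw(G) ≤ 2. Since 3–5–7–4–1–8–6–2–9–3 is a cycle in G, G is not acyclic. Forests are exactly the graphs of treewidth ≤ 1, so tw(G) ≥ 2. Therefore the treewidth is 2.

Treewidth 2.
One optimal decomposition is:
Bags: B1 = {3, 5, 7}  B2 = {3, 4, 7}  B3 = {1, 3, 4}  B4 = {1, 3, 8}  B5 = {3, 6, 8}  B6 = {2, 3, 6}  B7 = {2, 3, 9}
Tree: B1–B2, B2–B3, B3–B4, B4–B5, B5–B6, B6–B7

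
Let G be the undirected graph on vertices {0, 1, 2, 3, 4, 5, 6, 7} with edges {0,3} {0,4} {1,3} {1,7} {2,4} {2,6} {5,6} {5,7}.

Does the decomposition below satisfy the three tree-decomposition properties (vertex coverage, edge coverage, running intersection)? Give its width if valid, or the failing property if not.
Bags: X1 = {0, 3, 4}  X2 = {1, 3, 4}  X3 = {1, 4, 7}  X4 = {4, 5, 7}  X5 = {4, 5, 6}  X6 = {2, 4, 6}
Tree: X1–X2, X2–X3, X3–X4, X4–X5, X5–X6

Yes; width 2.

Checking the three conditions: (i) the bags cover all of {0, 1, 2, 3, 4, 5, 6, 7}; (ii) for each edge, some bag contains both endpoints; (iii) the bags containing any fixed vertex form a subtree. All hold, so the decomposition is valid with width 3 − 1 = 2.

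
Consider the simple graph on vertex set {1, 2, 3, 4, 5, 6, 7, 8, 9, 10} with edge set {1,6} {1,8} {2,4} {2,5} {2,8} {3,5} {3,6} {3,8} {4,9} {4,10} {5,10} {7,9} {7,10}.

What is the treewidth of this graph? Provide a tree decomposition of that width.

Each bag holds 3 vertices, so the decomposition has width 2, which upper-bounds the treewidth. Since 7–9–4–10–7 is a cycle in G, G is not acyclic. Forests are exactly the graphs of treewidth ≤ 1, so tw(G) ≥ 2. Therefore the treewidth is 2.

Treewidth 2.
Bags: B1 = {7, 9, 10}  B2 = {4, 9, 10}  B3 = {4, 5, 10}  B4 = {2, 4, 5}  B5 = {2, 3, 5}  B6 = {2, 3, 8}  B7 = {3, 6, 8}  B8 = {1, 6, 8}
Tree: B1–B2, B2–B3, B3–B4, B4–B5, B5–B6, B6–B7, B7–B8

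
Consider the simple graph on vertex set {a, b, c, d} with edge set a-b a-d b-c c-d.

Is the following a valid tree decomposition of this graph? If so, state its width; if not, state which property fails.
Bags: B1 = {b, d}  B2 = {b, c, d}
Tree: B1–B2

No — vertex a appears in no bag.

A tree decomposition must satisfy three properties: every vertex lies in some bag; for every edge, both endpoints lie together in some bag; and for every vertex, the bags containing it form a connected subtree. Here vertex a appears in no bag, so the decomposition is invalid.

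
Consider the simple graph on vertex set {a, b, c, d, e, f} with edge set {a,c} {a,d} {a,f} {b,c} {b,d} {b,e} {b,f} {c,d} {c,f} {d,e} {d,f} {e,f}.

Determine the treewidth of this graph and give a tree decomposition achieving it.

The largest bag has 4 vertices, giving width 3; this decomposition certifies tw(G) ≤ 3. For the lower bound, the 4 vertices {b, d, e, f} are pairwise adjacent, and any tree decomposition puts a clique entirely inside one bag — forcing width ≥ 3. Combining the bounds, tw(G) = 3.

Treewidth 3.
Bags: B1 = {b, c, d, f}  B2 = {b, d, e, f}  B3 = {a, c, d, f}
Tree: B1–B2, B1–B3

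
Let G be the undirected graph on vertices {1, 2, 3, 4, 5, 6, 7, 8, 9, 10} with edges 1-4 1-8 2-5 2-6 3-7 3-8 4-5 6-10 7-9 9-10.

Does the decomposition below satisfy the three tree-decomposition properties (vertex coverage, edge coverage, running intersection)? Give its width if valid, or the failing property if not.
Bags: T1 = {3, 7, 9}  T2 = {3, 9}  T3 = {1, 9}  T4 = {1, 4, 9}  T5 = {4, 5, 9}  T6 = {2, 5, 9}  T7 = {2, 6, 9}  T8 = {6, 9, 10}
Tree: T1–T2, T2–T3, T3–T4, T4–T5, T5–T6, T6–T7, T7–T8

A tree decomposition must satisfy three properties: every vertex lies in some bag; for every edge, both endpoints lie together in some bag; and for every vertex, the bags containing it form a connected subtree. Here vertex 8 appears in no bag, so the decomposition is invalid.

No — vertex 8 appears in no bag.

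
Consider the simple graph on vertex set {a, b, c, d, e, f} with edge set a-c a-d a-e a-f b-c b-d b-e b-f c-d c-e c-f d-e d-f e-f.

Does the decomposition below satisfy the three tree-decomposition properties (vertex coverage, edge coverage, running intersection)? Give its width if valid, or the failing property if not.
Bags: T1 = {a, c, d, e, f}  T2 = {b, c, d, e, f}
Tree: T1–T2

Yes; width 4.

Checking the three conditions: (i) the bags cover all of {a, b, c, d, e, f}; (ii) for each edge, some bag contains both endpoints; (iii) the bags containing any fixed vertex form a subtree. All hold, so the decomposition is valid with width 5 − 1 = 4.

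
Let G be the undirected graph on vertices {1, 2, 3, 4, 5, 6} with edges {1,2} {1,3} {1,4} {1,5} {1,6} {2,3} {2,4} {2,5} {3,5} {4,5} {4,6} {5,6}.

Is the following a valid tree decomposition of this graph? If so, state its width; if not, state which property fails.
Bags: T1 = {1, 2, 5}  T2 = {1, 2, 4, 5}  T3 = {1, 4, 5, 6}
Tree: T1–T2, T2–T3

A tree decomposition must satisfy three properties: every vertex lies in some bag; for every edge, both endpoints lie together in some bag; and for every vertex, the bags containing it form a connected subtree. Here vertex 3 appears in no bag, so the decomposition is invalid.

No — vertex 3 appears in no bag.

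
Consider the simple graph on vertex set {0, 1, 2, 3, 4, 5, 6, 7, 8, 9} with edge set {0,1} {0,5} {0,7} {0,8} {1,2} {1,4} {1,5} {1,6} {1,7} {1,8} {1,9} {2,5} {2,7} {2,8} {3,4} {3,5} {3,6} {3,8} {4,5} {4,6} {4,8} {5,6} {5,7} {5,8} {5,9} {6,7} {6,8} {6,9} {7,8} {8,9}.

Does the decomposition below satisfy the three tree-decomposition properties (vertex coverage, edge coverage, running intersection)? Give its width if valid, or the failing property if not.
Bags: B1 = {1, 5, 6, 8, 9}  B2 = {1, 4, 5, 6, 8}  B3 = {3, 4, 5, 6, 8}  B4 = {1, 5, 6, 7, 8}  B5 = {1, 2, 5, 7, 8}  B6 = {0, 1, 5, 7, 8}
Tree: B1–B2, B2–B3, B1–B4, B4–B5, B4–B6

Yes; width 4.

Vertex coverage: the bags together contain {0, 1, 2, 3, 4, 5, 6, 7, 8, 9}, the full vertex set. Edge coverage: each edge of G has both endpoints in at least one bag. Running intersection: for every vertex, the bags containing it form a connected subtree. All three properties hold, so this is a valid tree decomposition of width max|bag| − 1 = 4, and hence tw(G) ≤ 4.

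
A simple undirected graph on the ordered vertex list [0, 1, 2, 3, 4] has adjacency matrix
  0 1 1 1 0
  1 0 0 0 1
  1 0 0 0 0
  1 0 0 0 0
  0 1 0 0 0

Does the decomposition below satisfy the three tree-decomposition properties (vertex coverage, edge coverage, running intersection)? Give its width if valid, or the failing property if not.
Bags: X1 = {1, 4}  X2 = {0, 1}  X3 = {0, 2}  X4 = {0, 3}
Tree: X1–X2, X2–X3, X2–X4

Yes; width 1.

Checking the three conditions: (i) the bags cover all of {0, 1, 2, 3, 4}; (ii) for each edge, some bag contains both endpoints; (iii) the bags containing any fixed vertex form a subtree. All hold, so the decomposition is valid with width 2 − 1 = 1.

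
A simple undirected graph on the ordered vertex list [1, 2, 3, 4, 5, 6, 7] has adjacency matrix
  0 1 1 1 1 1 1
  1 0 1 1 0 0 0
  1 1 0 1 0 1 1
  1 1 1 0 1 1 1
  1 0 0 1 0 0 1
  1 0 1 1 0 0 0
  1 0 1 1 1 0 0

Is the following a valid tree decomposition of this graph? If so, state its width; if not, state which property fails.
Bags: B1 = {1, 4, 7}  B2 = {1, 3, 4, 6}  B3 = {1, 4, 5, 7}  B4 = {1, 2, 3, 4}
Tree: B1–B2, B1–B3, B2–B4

A tree decomposition must satisfy three properties: every vertex lies in some bag; for every edge, both endpoints lie together in some bag; and for every vertex, the bags containing it form a connected subtree. Here edge (3,7) lies in no bag, so the decomposition is invalid.

No — edge (3,7) lies in no bag.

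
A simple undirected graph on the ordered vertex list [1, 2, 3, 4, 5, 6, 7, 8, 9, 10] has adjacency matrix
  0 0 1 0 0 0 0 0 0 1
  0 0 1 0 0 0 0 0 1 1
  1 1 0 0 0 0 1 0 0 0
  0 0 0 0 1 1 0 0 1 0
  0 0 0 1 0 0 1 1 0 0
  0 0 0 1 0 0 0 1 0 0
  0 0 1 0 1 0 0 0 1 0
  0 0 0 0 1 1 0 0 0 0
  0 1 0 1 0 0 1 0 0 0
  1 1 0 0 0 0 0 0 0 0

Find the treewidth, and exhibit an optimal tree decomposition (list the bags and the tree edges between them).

Treewidth 2.
Bags: B1 = {4, 6, 8}  B2 = {4, 5, 8}  B3 = {4, 5, 9}  B4 = {5, 7, 9}  B5 = {2, 7, 9}  B6 = {2, 3, 7}  B7 = {2, 3, 10}  B8 = {1, 3, 10}
Tree: B1–B2, B2–B3, B3–B4, B4–B5, B5–B6, B6–B7, B7–B8

Each bag holds 3 vertices, so the decomposition has width 2, which upper-bounds the treewidth. The edges 6–8–5–4–6 form a cycle, so G is not a tree and its treewidth is at least 2. The upper and lower bounds meet at 2, so that is the treewidth.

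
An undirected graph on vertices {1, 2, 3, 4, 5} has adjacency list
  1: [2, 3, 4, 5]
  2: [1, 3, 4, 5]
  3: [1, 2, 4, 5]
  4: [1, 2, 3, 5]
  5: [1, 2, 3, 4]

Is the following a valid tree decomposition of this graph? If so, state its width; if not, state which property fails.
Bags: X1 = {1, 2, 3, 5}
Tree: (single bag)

No — vertex 4 appears in no bag.

A tree decomposition must satisfy three properties: every vertex lies in some bag; for every edge, both endpoints lie together in some bag; and for every vertex, the bags containing it form a connected subtree. Here vertex 4 appears in no bag, so the decomposition is invalid.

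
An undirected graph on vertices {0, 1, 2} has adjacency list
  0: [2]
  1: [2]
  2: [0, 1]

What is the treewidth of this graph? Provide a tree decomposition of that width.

The largest bag has 2 vertices, giving width 1; this decomposition certifies tw(G) ≤ 1. G has an edge, so its treewidth is at least 1. Therefore the treewidth is 1.

Treewidth 1.
One optimal decomposition is:
Bags: B1 = {1, 2}  B2 = {0, 2}
Tree: B1–B2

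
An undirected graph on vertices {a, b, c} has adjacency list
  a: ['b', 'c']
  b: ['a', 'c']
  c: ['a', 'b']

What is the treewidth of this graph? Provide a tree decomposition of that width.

Treewidth 2.
One optimal decomposition is:
Bags: B1 = {a, b, c}
Tree: (single bag)

With just one bag of size 3, the width is 3 − 1 = 2, so tw(G) ≤ 2. Conversely, {a, b, c} is a clique of size 3, and the vertices of any clique must share a bag in every tree decomposition; so some bag has ≥ 3 vertices and tw(G) ≥ 2. Combining the bounds, tw(G) = 2.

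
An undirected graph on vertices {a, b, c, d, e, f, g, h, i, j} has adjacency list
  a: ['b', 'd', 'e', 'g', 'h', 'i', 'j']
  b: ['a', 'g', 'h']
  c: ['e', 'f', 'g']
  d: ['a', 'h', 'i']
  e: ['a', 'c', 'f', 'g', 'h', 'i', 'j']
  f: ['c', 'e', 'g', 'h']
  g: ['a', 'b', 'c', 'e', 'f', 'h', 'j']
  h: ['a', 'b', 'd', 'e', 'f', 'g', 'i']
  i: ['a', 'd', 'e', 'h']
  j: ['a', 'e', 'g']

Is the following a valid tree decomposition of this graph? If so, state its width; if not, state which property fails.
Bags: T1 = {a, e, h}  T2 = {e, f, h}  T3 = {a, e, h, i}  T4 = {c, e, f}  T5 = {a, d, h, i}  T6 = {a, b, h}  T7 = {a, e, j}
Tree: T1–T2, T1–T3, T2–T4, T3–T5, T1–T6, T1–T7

A tree decomposition must satisfy three properties: every vertex lies in some bag; for every edge, both endpoints lie together in some bag; and for every vertex, the bags containing it form a connected subtree. Here vertex g appears in no bag, so the decomposition is invalid.

No — vertex g appears in no bag.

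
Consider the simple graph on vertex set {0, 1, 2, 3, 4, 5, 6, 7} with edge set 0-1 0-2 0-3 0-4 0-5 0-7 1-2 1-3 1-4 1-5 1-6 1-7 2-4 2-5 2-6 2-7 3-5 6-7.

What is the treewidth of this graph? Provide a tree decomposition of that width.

Treewidth 3.
One optimal decomposition is:
Bags: B1 = {0, 1, 2, 5}  B2 = {0, 1, 2, 7}  B3 = {1, 2, 6, 7}  B4 = {0, 1, 2, 4}  B5 = {0, 1, 3, 5}
Tree: B1–B2, B2–B3, B1–B4, B1–B5

Each bag holds 4 vertices, so the decomposition has width 3, which upper-bounds the treewidth. On the other hand G contains the 4-clique {0, 1, 2, 4}. A clique must lie in a single bag of any decomposition, so no decomposition can have width below 3. Combining the bounds, tw(G) = 3.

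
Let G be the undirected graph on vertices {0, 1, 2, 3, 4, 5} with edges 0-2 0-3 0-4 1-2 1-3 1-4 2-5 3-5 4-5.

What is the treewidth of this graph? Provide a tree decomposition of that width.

The largest bag has 4 vertices, giving width 3; this decomposition certifies tw(G) ≤ 3. For the lower bound: the 4 vertex sets {2,5}, {0,3}, {4}, {1} are disjoint, each induces a connected subgraph, and every pair is joined by at least one edge of G. Contracting each set to a single vertex therefore yields K_{4} as a minor, and since treewidth is minor-monotone, tw(G) ≥ tw(K_{4}) = 3. The upper and lower bounds meet at 3, so that is the treewidth.

Treewidth 3.
One such decomposition:
Bags: B1 = {2, 3, 4, 5}  B2 = {0, 2, 3, 4}  B3 = {1, 2, 3, 4}
Tree: B1–B2, B2–B3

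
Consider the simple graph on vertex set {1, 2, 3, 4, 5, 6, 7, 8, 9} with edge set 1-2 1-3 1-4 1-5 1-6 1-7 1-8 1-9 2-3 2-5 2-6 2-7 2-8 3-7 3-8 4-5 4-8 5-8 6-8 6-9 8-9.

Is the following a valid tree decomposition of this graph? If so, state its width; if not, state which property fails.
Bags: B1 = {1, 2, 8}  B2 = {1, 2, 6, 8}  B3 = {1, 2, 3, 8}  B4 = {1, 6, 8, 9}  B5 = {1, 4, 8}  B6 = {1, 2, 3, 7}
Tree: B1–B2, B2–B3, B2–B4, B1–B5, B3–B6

No — vertex 5 appears in no bag.

A tree decomposition must satisfy three properties: every vertex lies in some bag; for every edge, both endpoints lie together in some bag; and for every vertex, the bags containing it form a connected subtree. Here vertex 5 appears in no bag, so the decomposition is invalid.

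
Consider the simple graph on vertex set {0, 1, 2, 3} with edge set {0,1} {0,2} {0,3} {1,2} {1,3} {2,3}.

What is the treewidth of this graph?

A width-3 tree decomposition is:
Bags: B1 = {0, 1, 2, 3}
Tree: (single bag)
With just one bag of size 4, the width is 4 − 1 = 3, so tw(G) ≤ 3. On the other hand G contains the 4-clique {0, 1, 2, 3}. A clique must lie in a single bag of any decomposition, so no decomposition can have width below 3. Combining the bounds, tw(G) = 3.

3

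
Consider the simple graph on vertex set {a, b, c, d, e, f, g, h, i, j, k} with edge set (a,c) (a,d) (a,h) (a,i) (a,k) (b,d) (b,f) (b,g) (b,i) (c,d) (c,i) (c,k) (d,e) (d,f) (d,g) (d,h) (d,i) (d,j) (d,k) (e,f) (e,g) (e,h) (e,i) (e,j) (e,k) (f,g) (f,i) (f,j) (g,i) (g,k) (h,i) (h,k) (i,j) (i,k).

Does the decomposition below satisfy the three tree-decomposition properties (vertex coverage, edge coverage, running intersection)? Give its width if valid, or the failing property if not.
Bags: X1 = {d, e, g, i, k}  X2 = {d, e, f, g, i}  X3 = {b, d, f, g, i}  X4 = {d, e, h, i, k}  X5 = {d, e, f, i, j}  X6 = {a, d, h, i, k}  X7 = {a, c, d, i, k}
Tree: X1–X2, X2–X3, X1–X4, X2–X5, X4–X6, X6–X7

Yes; width 4.

Every vertex of G appears in some bag (union = {a, b, c, d, e, f, g, h, i, j, k}); every edge is covered by a bag; and for each vertex v the set of bags containing v is connected in the bag tree. The decomposition is therefore valid. The largest bag has 5 vertices, so the width is 4.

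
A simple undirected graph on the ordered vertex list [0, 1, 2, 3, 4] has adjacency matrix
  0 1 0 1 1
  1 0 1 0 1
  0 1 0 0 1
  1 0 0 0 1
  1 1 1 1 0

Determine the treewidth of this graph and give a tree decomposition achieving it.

Treewidth 2.
One such decomposition:
Bags: B1 = {0, 1, 4}  B2 = {1, 2, 4}  B3 = {0, 3, 4}
Tree: B1–B2, B1–B3

Each bag holds 3 vertices, so the decomposition has width 2, which upper-bounds the treewidth. Conversely, {0, 1, 4} is a clique of size 3, and the vertices of any clique must share a bag in every tree decomposition; so some bag has ≥ 3 vertices and tw(G) ≥ 2. The upper and lower bounds meet at 2, so that is the treewidth.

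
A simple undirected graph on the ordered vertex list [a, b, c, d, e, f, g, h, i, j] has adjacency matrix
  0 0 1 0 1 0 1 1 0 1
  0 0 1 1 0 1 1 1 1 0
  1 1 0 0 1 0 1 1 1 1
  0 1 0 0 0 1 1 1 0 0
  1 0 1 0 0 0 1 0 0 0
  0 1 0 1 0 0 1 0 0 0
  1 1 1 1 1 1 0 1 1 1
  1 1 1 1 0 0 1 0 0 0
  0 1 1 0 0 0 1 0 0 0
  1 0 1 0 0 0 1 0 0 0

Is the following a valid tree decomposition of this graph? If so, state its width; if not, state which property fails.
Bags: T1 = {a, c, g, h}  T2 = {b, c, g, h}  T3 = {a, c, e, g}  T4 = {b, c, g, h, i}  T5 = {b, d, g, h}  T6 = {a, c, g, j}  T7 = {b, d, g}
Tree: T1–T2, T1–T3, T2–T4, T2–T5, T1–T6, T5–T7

No — vertex f appears in no bag.

A tree decomposition must satisfy three properties: every vertex lies in some bag; for every edge, both endpoints lie together in some bag; and for every vertex, the bags containing it form a connected subtree. Here vertex f appears in no bag, so the decomposition is invalid.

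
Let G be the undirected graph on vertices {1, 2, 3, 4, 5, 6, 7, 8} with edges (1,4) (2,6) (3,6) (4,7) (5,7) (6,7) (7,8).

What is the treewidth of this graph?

1

A width-1 tree decomposition is:
Bags: B1 = {6, 7}  B2 = {3, 6}  B3 = {4, 7}  B4 = {5, 7}  B5 = {1, 4}  B6 = {2, 6}  B7 = {7, 8}
Tree: B1–B2, B1–B3, B1–B4, B3–B5, B2–B6, B1–B7
Every bag has size at most 2, so the width is 2 − 1 = 1 and tw(G) ≤ 1. Any graph with an edge has treewidth ≥ 1, and G has the edge 6–7. The upper and lower bounds meet at 1, so that is the treewidth.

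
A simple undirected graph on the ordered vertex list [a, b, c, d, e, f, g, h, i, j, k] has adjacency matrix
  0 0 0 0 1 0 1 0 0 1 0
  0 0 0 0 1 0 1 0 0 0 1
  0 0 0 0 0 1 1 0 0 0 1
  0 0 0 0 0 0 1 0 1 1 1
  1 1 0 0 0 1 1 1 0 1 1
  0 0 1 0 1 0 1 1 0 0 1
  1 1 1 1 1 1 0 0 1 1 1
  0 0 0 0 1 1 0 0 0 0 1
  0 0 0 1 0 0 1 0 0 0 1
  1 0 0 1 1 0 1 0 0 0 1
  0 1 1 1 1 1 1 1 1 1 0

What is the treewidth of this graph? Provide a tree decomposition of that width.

Treewidth 3.
One such decomposition:
Bags: B1 = {e, g, j, k}  B2 = {e, f, g, k}  B3 = {a, e, g, j}  B4 = {e, f, h, k}  B5 = {b, e, g, k}  B6 = {d, g, j, k}  B7 = {d, g, i, k}  B8 = {c, f, g, k}
Tree: B1–B2, B1–B3, B2–B4, B2–B5, B1–B6, B6–B7, B2–B8

Every bag has size at most 4, so the width is 4 − 1 = 3 and tw(G) ≤ 3. For the lower bound, the 4 vertices {a, e, g, j} are pairwise adjacent, and any tree decomposition puts a clique entirely inside one bag — forcing width ≥ 3. The upper and lower bounds meet at 3, so that is the treewidth.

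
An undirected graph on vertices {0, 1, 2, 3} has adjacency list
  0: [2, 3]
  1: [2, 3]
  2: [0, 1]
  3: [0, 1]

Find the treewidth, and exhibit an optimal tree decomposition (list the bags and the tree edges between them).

Treewidth 2.
Bags: B1 = {0, 1, 2}  B2 = {0, 1, 3}
Tree: B1–B2

The largest bag has 3 vertices, giving width 2; this decomposition certifies tw(G) ≤ 2. For the lower bound, G contains the cycle 0–2–1–3–0, so G is not a forest; only forests have treewidth ≤ 1, hence tw(G) ≥ 2. Therefore the treewidth is 2.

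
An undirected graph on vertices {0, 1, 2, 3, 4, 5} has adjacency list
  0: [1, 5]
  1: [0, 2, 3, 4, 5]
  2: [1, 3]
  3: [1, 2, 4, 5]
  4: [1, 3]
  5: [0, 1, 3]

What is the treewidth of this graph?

A width-2 tree decomposition is:
Bags: B1 = {1, 2, 3}  B2 = {1, 3, 5}  B3 = {0, 1, 5}  B4 = {1, 3, 4}
Tree: B1–B2, B2–B3, B1–B4
Every bag has size at most 3, so the width is 3 − 1 = 2 and tw(G) ≤ 2. On the other hand G contains the 3-clique {0, 1, 5}. A clique must lie in a single bag of any decomposition, so no decomposition can have width below 2. The upper and lower bounds meet at 2, so that is the treewidth.

2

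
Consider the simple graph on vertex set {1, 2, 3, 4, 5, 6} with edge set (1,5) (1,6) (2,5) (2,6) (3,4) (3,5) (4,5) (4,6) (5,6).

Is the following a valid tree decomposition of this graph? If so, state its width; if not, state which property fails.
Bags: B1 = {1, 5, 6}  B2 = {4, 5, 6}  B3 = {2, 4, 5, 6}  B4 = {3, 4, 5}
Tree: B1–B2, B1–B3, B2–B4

No — bags containing vertex 4 are not connected in the tree.

A tree decomposition must satisfy three properties: every vertex lies in some bag; for every edge, both endpoints lie together in some bag; and for every vertex, the bags containing it form a connected subtree. Here bags containing vertex 4 are not connected in the tree, so the decomposition is invalid.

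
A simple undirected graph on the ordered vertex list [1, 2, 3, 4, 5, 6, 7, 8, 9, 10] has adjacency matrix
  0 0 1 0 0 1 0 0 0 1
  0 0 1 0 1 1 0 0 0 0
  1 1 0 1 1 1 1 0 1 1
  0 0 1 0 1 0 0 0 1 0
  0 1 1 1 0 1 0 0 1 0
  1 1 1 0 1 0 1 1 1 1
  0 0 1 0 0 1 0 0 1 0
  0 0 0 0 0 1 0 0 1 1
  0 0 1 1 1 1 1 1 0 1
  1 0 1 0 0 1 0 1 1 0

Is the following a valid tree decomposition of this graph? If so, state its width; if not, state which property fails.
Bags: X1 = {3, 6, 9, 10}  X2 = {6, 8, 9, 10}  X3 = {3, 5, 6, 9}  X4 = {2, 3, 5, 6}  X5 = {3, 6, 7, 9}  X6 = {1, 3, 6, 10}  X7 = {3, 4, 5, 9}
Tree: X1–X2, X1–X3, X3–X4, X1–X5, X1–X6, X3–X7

Yes; width 3.

Every vertex of G appears in some bag (union = {1, 2, 3, 4, 5, 6, 7, 8, 9, 10}); every edge is covered by a bag; and for each vertex v the set of bags containing v is connected in the bag tree. The decomposition is therefore valid. The largest bag has 4 vertices, so the width is 3.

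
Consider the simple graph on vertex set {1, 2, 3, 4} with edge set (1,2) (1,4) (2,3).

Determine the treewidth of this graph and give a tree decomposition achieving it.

Treewidth 1.
One optimal decomposition is:
Bags: B1 = {1, 2}  B2 = {2, 3}  B3 = {1, 4}
Tree: B1–B2, B1–B3

The largest bag has 2 vertices, giving width 1; this decomposition certifies tw(G) ≤ 1. Any graph with an edge has treewidth ≥ 1, and G has the edge 2–1. Hence tw(G) = 1 exactly.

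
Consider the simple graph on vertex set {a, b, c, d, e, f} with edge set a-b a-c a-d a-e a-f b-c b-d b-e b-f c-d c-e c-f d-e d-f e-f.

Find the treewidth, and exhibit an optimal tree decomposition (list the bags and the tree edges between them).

Treewidth 5.
One such decomposition:
Bags: B1 = {a, b, c, d, e, f}
Tree: (single bag)

With just one bag of size 6, the width is 6 − 1 = 5, so tw(G) ≤ 5. On the other hand G contains the 6-clique {a, b, c, d, e, f}. A clique must lie in a single bag of any decomposition, so no decomposition can have width below 5. Combining the bounds, tw(G) = 5.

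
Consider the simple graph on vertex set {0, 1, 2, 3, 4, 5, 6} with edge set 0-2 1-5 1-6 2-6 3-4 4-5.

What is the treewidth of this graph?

1

A width-1 tree decomposition is:
Bags: B1 = {0, 2}  B2 = {2, 6}  B3 = {1, 6}  B4 = {1, 5}  B5 = {4, 5}  B6 = {3, 4}
Tree: B1–B2, B2–B3, B3–B4, B4–B5, B5–B6
The largest bag has 2 vertices, giving width 1; this decomposition certifies tw(G) ≤ 1. Any graph with an edge has treewidth ≥ 1, and G has the edge 0–2. The upper and lower bounds meet at 1, so that is the treewidth.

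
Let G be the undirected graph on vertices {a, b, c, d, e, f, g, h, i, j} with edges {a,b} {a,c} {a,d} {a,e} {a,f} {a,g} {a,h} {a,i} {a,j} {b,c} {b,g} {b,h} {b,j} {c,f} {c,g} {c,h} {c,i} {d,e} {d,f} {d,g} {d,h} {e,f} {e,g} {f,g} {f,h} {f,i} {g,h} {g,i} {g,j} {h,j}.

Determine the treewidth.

4

A width-4 tree decomposition is:
Bags: B1 = {a, b, g, h, j}  B2 = {a, b, c, g, h}  B3 = {a, c, f, g, h}  B4 = {a, d, f, g, h}  B5 = {a, d, e, f, g}  B6 = {a, c, f, g, i}
Tree: B1–B2, B2–B3, B3–B4, B4–B5, B3–B6
The largest bag has 5 vertices, giving width 4; this decomposition certifies tw(G) ≤ 4. On the other hand G contains the 5-clique {a, b, g, h, j}. A clique must lie in a single bag of any decomposition, so no decomposition can have width below 4. Hence tw(G) = 4 exactly.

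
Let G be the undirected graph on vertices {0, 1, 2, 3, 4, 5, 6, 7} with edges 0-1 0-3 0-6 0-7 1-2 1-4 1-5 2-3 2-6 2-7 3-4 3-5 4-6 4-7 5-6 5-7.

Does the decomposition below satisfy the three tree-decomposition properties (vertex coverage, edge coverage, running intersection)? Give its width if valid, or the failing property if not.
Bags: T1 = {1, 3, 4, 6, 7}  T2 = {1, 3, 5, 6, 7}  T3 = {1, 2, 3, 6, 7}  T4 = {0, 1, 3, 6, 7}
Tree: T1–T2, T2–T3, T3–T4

Every vertex of G appears in some bag (union = {0, 1, 2, 3, 4, 5, 6, 7}); every edge is covered by a bag; and for each vertex v the set of bags containing v is connected in the bag tree. The decomposition is therefore valid. The largest bag has 5 vertices, so the width is 4.

Yes; width 4.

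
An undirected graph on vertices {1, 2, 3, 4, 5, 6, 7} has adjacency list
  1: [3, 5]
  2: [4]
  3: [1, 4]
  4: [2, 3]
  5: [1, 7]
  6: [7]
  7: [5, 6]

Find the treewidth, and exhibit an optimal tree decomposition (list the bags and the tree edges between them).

Treewidth 1.
One such decomposition:
Bags: B1 = {2, 4}  B2 = {3, 4}  B3 = {1, 3}  B4 = {1, 5}  B5 = {5, 7}  B6 = {6, 7}
Tree: B1–B2, B2–B3, B3–B4, B4–B5, B5–B6

Every bag has size at most 2, so the width is 2 − 1 = 1 and tw(G) ≤ 1. G has an edge, so its treewidth is at least 1. Hence tw(G) = 1 exactly.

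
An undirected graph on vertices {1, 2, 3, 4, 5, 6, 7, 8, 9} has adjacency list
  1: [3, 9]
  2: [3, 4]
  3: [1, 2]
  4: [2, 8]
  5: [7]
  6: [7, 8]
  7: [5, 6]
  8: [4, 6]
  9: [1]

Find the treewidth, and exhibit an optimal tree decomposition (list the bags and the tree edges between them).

Treewidth 1.
Bags: B1 = {5, 7}  B2 = {6, 7}  B3 = {6, 8}  B4 = {4, 8}  B5 = {2, 4}  B6 = {2, 3}  B7 = {1, 3}  B8 = {1, 9}
Tree: B1–B2, B2–B3, B3–B4, B4–B5, B5–B6, B6–B7, B7–B8

Each bag holds 2 vertices, so the decomposition has width 1, which upper-bounds the treewidth. Since G has at least one edge (e.g. 5–7), it is not an edgeless graph, so tw(G) ≥ 1. Therefore the treewidth is 1.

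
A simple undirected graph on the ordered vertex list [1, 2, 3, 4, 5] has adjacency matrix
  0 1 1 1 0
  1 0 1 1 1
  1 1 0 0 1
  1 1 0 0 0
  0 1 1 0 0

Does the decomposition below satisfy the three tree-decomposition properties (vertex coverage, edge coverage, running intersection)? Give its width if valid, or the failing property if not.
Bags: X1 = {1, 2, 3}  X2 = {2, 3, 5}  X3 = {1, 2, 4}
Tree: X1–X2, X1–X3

Every vertex of G appears in some bag (union = {1, 2, 3, 4, 5}); every edge is covered by a bag; and for each vertex v the set of bags containing v is connected in the bag tree. The decomposition is therefore valid. The largest bag has 3 vertices, so the width is 2.

Yes; width 2.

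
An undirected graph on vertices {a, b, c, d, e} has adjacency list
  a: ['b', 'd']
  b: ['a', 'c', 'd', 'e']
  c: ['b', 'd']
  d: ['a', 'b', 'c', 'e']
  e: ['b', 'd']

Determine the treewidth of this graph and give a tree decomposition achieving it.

Treewidth 2.
One optimal decomposition is:
Bags: B1 = {a, b, d}  B2 = {b, c, d}  B3 = {b, d, e}
Tree: B1–B2, B2–B3

Each bag holds 3 vertices, so the decomposition has width 2, which upper-bounds the treewidth. On the other hand G contains the 3-clique {b, d, e}. A clique must lie in a single bag of any decomposition, so no decomposition can have width below 2. Combining the bounds, tw(G) = 2.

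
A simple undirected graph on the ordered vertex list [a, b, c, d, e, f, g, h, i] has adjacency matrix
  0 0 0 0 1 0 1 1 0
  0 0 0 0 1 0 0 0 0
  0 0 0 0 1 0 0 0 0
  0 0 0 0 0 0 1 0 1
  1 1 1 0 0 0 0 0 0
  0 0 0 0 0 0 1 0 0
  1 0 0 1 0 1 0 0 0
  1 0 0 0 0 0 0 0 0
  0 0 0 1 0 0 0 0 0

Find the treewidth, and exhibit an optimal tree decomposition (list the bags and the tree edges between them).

Treewidth 1.
Bags: B1 = {d, g}  B2 = {d, i}  B3 = {a, g}  B4 = {a, e}  B5 = {f, g}  B6 = {c, e}  B7 = {b, e}  B8 = {a, h}
Tree: B1–B2, B1–B3, B3–B4, B3–B5, B4–B6, B6–B7, B3–B8

Every bag has size at most 2, so the width is 2 − 1 = 1 and tw(G) ≤ 1. Any graph with an edge has treewidth ≥ 1, and G has the edge g–d. The upper and lower bounds meet at 1, so that is the treewidth.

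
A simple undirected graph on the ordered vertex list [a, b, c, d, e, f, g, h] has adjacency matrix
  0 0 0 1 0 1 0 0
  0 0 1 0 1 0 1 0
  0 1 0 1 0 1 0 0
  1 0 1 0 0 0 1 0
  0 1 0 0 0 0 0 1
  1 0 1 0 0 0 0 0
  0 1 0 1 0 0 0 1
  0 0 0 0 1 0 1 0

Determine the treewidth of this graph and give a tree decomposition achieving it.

Treewidth 2.
Bags: B1 = {a, c, f}  B2 = {a, c, d}  B3 = {b, c, d}  B4 = {b, d, g}  B5 = {b, e, g}  B6 = {e, g, h}
Tree: B1–B2, B2–B3, B3–B4, B4–B5, B5–B6

Each bag holds 3 vertices, so the decomposition has width 2, which upper-bounds the treewidth. Since f–a–d–c–f is a cycle in G, G is not acyclic. Forests are exactly the graphs of treewidth ≤ 1, so tw(G) ≥ 2. Combining the bounds, tw(G) = 2.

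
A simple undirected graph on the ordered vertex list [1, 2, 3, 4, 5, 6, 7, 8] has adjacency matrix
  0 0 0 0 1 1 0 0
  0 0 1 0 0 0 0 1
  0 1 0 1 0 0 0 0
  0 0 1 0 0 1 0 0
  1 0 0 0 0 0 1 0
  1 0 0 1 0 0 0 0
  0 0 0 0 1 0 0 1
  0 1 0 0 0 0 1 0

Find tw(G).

2

A width-2 tree decomposition is:
Bags: B1 = {2, 3, 4}  B2 = {2, 4, 6}  B3 = {1, 2, 6}  B4 = {1, 2, 5}  B5 = {2, 5, 7}  B6 = {2, 7, 8}
Tree: B1–B2, B2–B3, B3–B4, B4–B5, B5–B6
Each bag holds 3 vertices, so the decomposition has width 2, which upper-bounds the treewidth. The edges 2–3–4–6–1–5–7–8–2 form a cycle, so G is not a tree and its treewidth is at least 2. Combining the bounds, tw(G) = 2.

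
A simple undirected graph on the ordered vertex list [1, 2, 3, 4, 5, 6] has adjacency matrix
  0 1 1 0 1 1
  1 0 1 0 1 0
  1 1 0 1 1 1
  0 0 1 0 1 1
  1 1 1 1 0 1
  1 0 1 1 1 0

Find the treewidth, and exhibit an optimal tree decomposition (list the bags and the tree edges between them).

Treewidth 3.
One optimal decomposition is:
Bags: B1 = {1, 3, 5, 6}  B2 = {3, 4, 5, 6}  B3 = {1, 2, 3, 5}
Tree: B1–B2, B1–B3

Every bag has size at most 4, so the width is 4 − 1 = 3 and tw(G) ≤ 3. For the lower bound, the 4 vertices {1, 2, 3, 5} are pairwise adjacent, and any tree decomposition puts a clique entirely inside one bag — forcing width ≥ 3. Combining the bounds, tw(G) = 3.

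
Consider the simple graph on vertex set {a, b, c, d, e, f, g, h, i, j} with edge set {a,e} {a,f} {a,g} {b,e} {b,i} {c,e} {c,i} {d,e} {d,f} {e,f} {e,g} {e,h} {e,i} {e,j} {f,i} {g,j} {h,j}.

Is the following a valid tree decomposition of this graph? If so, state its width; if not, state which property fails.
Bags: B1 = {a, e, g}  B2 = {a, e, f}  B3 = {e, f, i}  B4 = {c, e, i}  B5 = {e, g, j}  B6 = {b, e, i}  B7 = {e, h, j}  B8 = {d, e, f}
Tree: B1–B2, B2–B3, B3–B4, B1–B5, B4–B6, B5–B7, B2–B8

Yes; width 2.

Every vertex of G appears in some bag (union = {a, b, c, d, e, f, g, h, i, j}); every edge is covered by a bag; and for each vertex v the set of bags containing v is connected in the bag tree. The decomposition is therefore valid. The largest bag has 3 vertices, so the width is 2.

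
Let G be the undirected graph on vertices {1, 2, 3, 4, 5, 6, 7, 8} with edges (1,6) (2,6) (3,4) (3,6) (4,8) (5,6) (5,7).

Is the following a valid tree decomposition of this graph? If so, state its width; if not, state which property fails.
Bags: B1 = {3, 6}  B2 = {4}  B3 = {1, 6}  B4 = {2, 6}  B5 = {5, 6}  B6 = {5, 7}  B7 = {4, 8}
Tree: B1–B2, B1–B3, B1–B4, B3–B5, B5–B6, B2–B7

No — edge (3,4) lies in no bag.

A tree decomposition must satisfy three properties: every vertex lies in some bag; for every edge, both endpoints lie together in some bag; and for every vertex, the bags containing it form a connected subtree. Here edge (3,4) lies in no bag, so the decomposition is invalid.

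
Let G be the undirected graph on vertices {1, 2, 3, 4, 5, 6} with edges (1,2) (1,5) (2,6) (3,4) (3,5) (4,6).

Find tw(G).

2

A width-2 tree decomposition is:
Bags: B1 = {3, 4, 5}  B2 = {1, 4, 5}  B3 = {1, 2, 4}  B4 = {2, 4, 6}
Tree: B1–B2, B2–B3, B3–B4
The largest bag has 3 vertices, giving width 2; this decomposition certifies tw(G) ≤ 2. The edges 4–3–5–1–2–6–4 form a cycle, so G is not a tree and its treewidth is at least 2. The upper and lower bounds meet at 2, so that is the treewidth.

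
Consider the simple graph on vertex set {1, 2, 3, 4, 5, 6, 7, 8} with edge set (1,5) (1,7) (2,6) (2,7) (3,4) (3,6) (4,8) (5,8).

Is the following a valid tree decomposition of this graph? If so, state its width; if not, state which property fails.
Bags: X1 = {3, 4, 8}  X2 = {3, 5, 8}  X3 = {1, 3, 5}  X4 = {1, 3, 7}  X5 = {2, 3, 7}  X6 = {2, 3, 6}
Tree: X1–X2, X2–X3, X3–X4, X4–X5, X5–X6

Every vertex of G appears in some bag (union = {1, 2, 3, 4, 5, 6, 7, 8}); every edge is covered by a bag; and for each vertex v the set of bags containing v is connected in the bag tree. The decomposition is therefore valid. The largest bag has 3 vertices, so the width is 2.

Yes; width 2.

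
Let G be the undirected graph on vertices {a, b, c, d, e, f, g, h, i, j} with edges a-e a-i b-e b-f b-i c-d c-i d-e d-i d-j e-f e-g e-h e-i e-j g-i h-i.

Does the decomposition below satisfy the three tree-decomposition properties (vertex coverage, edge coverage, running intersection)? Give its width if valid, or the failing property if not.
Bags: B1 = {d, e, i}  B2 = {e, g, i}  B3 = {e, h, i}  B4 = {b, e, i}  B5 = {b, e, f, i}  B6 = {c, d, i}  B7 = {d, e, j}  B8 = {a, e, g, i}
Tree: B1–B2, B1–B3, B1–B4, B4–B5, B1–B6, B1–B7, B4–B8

A tree decomposition must satisfy three properties: every vertex lies in some bag; for every edge, both endpoints lie together in some bag; and for every vertex, the bags containing it form a connected subtree. Here bags containing vertex g are not connected in the tree, so the decomposition is invalid.

No — bags containing vertex g are not connected in the tree.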